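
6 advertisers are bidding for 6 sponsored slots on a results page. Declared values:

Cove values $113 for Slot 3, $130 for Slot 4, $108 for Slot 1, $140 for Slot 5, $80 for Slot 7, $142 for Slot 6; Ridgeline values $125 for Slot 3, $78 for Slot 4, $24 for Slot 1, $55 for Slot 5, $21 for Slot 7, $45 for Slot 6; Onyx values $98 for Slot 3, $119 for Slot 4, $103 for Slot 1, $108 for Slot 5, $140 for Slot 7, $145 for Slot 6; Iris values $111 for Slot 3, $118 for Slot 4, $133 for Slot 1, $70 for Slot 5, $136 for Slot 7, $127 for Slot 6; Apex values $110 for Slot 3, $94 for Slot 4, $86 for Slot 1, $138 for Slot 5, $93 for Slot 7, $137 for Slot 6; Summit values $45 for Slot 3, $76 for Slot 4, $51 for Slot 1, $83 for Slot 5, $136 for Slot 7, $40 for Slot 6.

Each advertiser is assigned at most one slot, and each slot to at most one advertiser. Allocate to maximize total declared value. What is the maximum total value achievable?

Max total: $807

Optimal: Cove→Slot 4 ($130), Ridgeline→Slot 3 ($125), Onyx→Slot 6 ($145), Iris→Slot 1 ($133), Apex→Slot 5 ($138), Summit→Slot 7 ($136) — total 130+125+145+133+138+136 = $807.
Row-greedy (each advertiser in turn takes its best remaining slot) gives $754, worse by 53.
Next-best assignment: Cove→Slot 6, Ridgeline→Slot 3, Onyx→Slot 4, Iris→Slot 1, Apex→Slot 5, Summit→Slot 7 = $793.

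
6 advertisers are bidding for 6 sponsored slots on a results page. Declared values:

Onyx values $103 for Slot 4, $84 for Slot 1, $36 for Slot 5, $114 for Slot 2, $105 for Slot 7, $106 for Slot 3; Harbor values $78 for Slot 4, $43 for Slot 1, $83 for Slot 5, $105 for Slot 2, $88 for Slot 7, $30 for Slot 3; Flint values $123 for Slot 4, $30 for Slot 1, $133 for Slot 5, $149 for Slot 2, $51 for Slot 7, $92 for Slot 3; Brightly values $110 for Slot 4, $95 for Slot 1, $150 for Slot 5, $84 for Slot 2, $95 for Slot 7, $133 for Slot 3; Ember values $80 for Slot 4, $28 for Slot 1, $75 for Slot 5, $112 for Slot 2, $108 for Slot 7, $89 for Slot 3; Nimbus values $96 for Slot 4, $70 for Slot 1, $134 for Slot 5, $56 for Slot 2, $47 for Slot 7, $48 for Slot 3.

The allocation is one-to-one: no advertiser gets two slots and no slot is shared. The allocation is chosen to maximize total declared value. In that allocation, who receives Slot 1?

This is the linear assignment problem.
Optimal: Onyx→Slot 1 ($84), Harbor→Slot 2 ($105), Flint→Slot 4 ($123), Brightly→Slot 3 ($133), Ember→Slot 7 ($108), Nimbus→Slot 5 ($134) — total 84+105+123+133+108+134 = $687.
Column-greedy (each slot in turn goes to its best remaining advertiser) gives $604, worse by 83.
Checked against all permutations: $687 is optimal.
Onyx's own top slot is Slot 2 ($114), but forcing Onyx→Slot 2 and reassigning the rest optimally gives only $655 — worse by 32.

Onyx receives Slot 1.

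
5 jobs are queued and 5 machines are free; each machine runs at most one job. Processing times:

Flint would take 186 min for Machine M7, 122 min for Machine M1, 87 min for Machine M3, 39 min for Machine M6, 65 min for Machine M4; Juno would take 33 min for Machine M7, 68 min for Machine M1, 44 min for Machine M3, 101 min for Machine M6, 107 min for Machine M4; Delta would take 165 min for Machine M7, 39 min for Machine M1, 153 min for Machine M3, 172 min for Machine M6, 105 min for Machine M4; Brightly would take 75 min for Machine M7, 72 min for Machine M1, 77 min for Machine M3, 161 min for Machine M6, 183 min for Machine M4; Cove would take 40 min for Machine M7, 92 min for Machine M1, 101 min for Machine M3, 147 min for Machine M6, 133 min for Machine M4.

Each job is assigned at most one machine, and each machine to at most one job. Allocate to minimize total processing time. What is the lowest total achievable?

This is a one-to-one assignment (minimum-cost bipartite matching).
Optimal: Flint→Machine M6 (39 min), Juno→Machine M3 (44 min), Delta→Machine M4 (105 min), Brightly→Machine M1 (72 min), Cove→Machine M7 (40 min) — total 39+44+105+72+40 = 300 min.
Column-greedy (each machine in turn goes to its cheapest remaining job) gives 321 min, worse by 21.

Minimum total: 300 min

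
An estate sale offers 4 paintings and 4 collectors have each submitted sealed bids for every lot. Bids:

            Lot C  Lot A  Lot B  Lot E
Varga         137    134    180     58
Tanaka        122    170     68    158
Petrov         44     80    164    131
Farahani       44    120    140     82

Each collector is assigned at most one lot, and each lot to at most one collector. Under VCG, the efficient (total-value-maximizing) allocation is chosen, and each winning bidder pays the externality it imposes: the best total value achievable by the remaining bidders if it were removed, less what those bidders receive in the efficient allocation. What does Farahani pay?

Efficient allocation: Varga→Lot C ($137), Tanaka→Lot E ($158), Petrov→Lot B ($164), Farahani→Lot A ($120); total welfare W = $579.
Farahani receives Lot A at value $120, so the others get W − 120 = $459.
Without Farahani: best allocation of the remaining 3 bidders over all 4 lots is Varga→Lot B ($180), Tanaka→Lot A ($170), Petrov→Lot E ($131), total $481.
VCG payment = (others' best without Farahani) − (others' welfare with Farahani) = 481 − 459 = $22.

Farahani pays $22.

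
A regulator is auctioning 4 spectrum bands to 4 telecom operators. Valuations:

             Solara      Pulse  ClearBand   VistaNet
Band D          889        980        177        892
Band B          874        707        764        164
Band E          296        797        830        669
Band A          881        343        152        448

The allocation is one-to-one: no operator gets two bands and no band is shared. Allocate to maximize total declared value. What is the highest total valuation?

Maximum total: $3334M

Optimal: Solara→Band A ($881M), Pulse→Band E ($797M), ClearBand→Band B ($764M), VistaNet→Band D ($892M) — total 881+797+764+892 = $3334M.
Column-greedy (each band in turn goes to its best remaining operator) gives $3132M, worse by 202.
Next-best assignment: Solara→Band A, Pulse→Band B, ClearBand→Band E, VistaNet→Band D = $3310M.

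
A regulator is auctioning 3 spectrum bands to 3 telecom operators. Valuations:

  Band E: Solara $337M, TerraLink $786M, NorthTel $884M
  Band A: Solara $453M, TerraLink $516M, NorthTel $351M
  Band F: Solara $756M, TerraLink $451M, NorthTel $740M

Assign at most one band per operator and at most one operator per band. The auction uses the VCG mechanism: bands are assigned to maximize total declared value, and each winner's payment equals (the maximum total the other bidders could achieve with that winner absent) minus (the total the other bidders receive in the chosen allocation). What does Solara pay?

Efficient allocation: Solara→Band F ($756M), TerraLink→Band A ($516M), NorthTel→Band E ($884M); total welfare W = $2156M.
Solara receives Band F at value $756M, so the others get W − 756 = $1400M.
Without Solara: best allocation of the remaining 2 bidders over all 3 bands is TerraLink→Band E ($786M), NorthTel→Band F ($740M), total $1526M.
VCG payment = (others' best without Solara) − (others' welfare with Solara) = 1526 − 1400 = $126M.

Solara pays $126M.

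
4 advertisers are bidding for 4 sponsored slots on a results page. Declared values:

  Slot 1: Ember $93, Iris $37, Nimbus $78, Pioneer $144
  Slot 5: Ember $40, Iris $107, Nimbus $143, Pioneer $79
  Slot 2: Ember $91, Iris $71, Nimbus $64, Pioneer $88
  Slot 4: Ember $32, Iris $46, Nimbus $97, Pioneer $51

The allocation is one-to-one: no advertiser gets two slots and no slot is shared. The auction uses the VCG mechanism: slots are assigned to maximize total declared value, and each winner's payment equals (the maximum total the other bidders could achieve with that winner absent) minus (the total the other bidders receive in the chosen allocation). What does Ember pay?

Ember pays $10.

Efficient allocation: Ember→Slot 2 ($91), Iris→Slot 5 ($107), Nimbus→Slot 4 ($97), Pioneer→Slot 1 ($144); total welfare W = $439.
Ember receives Slot 2 at value $91, so the others get W − 91 = $348.
Without Ember: best allocation of the remaining 3 bidders over all 4 slots is Iris→Slot 2 ($71), Nimbus→Slot 5 ($143), Pioneer→Slot 1 ($144), total $358.
VCG payment = (others' best without Ember) − (others' welfare with Ember) = 358 − 348 = $10.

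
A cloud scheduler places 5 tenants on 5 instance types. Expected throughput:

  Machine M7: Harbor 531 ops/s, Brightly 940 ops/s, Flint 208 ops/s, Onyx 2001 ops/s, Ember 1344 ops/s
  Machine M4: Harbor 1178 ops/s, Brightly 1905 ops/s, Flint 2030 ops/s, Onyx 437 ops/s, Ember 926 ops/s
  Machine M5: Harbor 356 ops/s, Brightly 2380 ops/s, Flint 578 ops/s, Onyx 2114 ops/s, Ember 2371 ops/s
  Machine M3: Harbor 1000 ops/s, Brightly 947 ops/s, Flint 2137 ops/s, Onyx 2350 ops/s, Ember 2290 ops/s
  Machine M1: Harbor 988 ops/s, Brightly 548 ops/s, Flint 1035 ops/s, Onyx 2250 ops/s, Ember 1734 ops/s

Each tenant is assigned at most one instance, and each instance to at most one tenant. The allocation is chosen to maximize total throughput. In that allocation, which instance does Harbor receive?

Harbor receives Machine M1.

Optimal: Harbor→Machine M1 (988 ops/s), Brightly→Machine M5 (2380 ops/s), Flint→Machine M4 (2030 ops/s), Onyx→Machine M7 (2001 ops/s), Ember→Machine M3 (2290 ops/s) — total 988+2380+2030+2001+2290 = 9689 ops/s.
Max-entry greedy (repeatedly take the single best remaining cell) gives 9025 ops/s, worse by 664.
Every other assignment is strictly worse.
Harbor's own top instance is Machine M4 (1178 ops/s), but forcing Harbor→Machine M4 and reassigning the rest optimally gives only 9430 ops/s — worse by 259.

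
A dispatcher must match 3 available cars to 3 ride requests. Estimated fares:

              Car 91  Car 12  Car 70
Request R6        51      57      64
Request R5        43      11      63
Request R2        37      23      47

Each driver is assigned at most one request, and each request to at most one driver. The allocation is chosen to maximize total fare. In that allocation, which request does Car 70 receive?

Optimal: Car 91→Request R2 ($37), Car 12→Request R6 ($57), Car 70→Request R5 ($63) — total 37+57+63 = $157.
Max-entry greedy (repeatedly take the single best remaining cell) gives $130, worse by 27.
Next-best assignment: Car 91→Request R5, Car 12→Request R6, Car 70→Request R2 = $147.
Car 70's own top request is Request R6 ($64), but forcing Car 70→Request R6 and reassigning the rest optimally gives only $130 — worse by 27.

Car 70 receives Request R5.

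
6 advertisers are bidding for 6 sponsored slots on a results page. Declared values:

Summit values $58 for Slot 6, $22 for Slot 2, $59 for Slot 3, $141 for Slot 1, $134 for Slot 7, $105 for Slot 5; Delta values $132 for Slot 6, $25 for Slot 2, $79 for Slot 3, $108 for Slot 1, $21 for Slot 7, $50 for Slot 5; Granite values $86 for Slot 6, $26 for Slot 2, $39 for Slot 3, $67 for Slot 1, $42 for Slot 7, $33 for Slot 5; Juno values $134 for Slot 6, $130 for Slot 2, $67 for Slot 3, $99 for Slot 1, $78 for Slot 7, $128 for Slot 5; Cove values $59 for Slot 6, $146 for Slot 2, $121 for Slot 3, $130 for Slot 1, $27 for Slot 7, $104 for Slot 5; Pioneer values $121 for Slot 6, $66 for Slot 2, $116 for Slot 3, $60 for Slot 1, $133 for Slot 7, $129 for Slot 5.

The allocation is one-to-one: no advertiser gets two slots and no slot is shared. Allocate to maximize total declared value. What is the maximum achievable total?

This is a one-to-one assignment (maximum-weight bipartite matching).
Optimal: Summit→Slot 7 ($134), Delta→Slot 6 ($132), Granite→Slot 1 ($67), Juno→Slot 5 ($128), Cove→Slot 2 ($146), Pioneer→Slot 3 ($116) — total 134+132+67+128+146+116 = $723.
Row-greedy (each advertiser in turn takes its best remaining slot) gives $695, worse by 28.

Max total: $723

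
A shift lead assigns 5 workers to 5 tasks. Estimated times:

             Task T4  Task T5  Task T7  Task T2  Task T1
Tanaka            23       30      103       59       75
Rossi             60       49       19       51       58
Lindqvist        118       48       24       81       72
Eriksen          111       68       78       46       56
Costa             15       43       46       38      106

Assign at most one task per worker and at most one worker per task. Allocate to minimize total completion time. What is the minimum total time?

Min total: 173 min

Optimal: Tanaka→Task T5 (30 min), Rossi→Task T1 (58 min), Lindqvist→Task T7 (24 min), Eriksen→Task T2 (46 min), Costa→Task T4 (15 min) — total 30+58+24+46+15 = 173 min.
Column-greedy (each task in turn goes to its cheapest remaining worker) gives 182 min, worse by 9.
Swapping Eriksen↔Lindqvist (Eriksen→Task T7 78 min, Lindqvist→Task T2 81 min) adds 89.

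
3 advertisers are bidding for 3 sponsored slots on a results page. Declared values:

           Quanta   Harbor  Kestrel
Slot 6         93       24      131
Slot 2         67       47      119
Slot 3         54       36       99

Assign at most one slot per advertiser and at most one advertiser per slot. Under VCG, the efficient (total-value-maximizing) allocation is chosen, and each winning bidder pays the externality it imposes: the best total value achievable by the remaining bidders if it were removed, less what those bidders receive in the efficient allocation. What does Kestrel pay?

Efficient allocation: Quanta→Slot 6 ($93), Harbor→Slot 3 ($36), Kestrel→Slot 2 ($119); total welfare W = $248.
Kestrel receives Slot 2 at value $119, so the others get W − 119 = $129.
Without Kestrel: best allocation of the remaining 2 bidders over all 3 slots is Quanta→Slot 6 ($93), Harbor→Slot 2 ($47), total $140.
VCG payment = (others' best without Kestrel) − (others' welfare with Kestrel) = 140 − 129 = $11.

Kestrel pays $11.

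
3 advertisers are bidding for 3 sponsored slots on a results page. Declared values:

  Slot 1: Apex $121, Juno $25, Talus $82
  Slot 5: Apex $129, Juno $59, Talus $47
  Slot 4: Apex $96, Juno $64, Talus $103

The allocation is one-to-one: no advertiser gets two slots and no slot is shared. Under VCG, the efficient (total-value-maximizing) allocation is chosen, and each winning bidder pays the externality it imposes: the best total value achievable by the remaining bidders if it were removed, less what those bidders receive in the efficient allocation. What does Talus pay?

Efficient allocation: Apex→Slot 1 ($121), Juno→Slot 5 ($59), Talus→Slot 4 ($103); total welfare W = $283.
Talus receives Slot 4 at value $103, so the others get W − 103 = $180.
Without Talus: best allocation of the remaining 2 bidders over all 3 slots is Apex→Slot 5 ($129), Juno→Slot 4 ($64), total $193.
VCG payment = (others' best without Talus) − (others' welfare with Talus) = 193 − 180 = $13.

Talus pays $13.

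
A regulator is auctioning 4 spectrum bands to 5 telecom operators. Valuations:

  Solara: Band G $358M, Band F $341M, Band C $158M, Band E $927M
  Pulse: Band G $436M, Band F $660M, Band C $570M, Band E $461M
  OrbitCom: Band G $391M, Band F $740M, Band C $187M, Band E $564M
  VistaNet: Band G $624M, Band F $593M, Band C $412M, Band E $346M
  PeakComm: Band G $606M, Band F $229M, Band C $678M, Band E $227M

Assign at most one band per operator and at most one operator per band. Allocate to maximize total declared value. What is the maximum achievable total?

Optimal: VistaNet→Band G ($624M), OrbitCom→Band F ($740M), PeakComm→Band C ($678M), Solara→Band E ($927M) — total 624+740+678+927 = $2969M.
Row-greedy (each operator in turn takes its best remaining band) gives $2390M, worse by 579.
No other one-to-one assignment exceeds $2969M.

Max total: $2969M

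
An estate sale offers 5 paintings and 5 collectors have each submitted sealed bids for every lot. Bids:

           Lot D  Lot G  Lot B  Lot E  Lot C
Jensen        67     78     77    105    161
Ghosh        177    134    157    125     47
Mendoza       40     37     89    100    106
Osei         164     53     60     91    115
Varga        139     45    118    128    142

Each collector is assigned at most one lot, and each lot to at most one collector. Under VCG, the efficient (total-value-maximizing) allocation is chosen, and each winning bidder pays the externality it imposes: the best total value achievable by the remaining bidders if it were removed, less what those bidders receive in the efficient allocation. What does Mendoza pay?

Mendoza pays $33.

Efficient allocation: Jensen→Lot C ($161), Ghosh→Lot G ($134), Mendoza→Lot E ($100), Osei→Lot D ($164), Varga→Lot B ($118); total welfare W = $677.
Mendoza receives Lot E at value $100, so the others get W − 100 = $577.
Without Mendoza: best allocation of the remaining 4 bidders over all 5 lots is Jensen→Lot C ($161), Ghosh→Lot B ($157), Osei→Lot D ($164), Varga→Lot E ($128), total $610.
VCG payment = (others' best without Mendoza) − (others' welfare with Mendoza) = 610 − 577 = $33.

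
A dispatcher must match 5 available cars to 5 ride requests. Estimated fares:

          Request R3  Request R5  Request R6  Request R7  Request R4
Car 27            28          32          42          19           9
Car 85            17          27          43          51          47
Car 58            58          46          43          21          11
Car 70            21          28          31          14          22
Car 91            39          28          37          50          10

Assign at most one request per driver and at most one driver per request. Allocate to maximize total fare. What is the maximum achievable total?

This is a one-to-one assignment (maximum-weight bipartite matching).
Optimal: Car 27→Request R6 ($42), Car 85→Request R4 ($47), Car 58→Request R3 ($58), Car 70→Request R5 ($28), Car 91→Request R7 ($50) — total 42+47+58+28+50 = $225.
Row-greedy (each driver in turn takes its best remaining request) gives $189, worse by 36.

Maximum total: $225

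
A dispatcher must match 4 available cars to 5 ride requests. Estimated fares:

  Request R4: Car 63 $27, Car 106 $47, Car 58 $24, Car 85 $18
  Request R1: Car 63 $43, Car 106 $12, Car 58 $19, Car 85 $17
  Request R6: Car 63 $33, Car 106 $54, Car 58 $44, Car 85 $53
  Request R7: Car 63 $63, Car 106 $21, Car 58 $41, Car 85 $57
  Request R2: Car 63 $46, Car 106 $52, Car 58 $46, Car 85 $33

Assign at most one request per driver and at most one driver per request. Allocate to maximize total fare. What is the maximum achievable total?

Maximum total: $209

Optimal: Car 63→Request R7 ($63), Car 106→Request R4 ($47), Car 58→Request R2 ($46), Car 85→Request R6 ($53) — total 63+47+46+53 = $209.
Next-best assignment: Car 63→Request R1, Car 106→Request R6, Car 58→Request R2, Car 85→Request R7 = $200.
Swapping Car 85↔Car 106 (Car 85→Request R4 $18, Car 106→Request R6 $54) loses 28.
Checked against all permutations: $209 is optimal.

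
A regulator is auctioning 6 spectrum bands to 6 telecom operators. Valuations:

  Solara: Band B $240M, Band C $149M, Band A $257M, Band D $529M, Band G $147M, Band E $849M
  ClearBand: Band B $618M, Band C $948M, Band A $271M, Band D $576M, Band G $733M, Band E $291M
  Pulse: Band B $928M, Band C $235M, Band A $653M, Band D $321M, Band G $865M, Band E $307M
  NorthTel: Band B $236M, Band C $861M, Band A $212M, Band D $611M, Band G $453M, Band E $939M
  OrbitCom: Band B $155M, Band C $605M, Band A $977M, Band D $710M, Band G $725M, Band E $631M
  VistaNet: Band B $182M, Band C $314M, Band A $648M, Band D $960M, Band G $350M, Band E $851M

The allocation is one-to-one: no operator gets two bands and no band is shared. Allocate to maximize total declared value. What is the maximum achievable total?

Optimal: Solara→Band E ($849M), ClearBand→Band G ($733M), Pulse→Band B ($928M), NorthTel→Band C ($861M), OrbitCom→Band A ($977M), VistaNet→Band D ($960M) — total 849+733+928+861+977+960 = $5308M.
Column-greedy (each band in turn goes to its best remaining operator) gives $5115M, worse by 193.
Swapping Pulse↔OrbitCom (Pulse→Band A $653M, OrbitCom→Band B $155M) loses 1097.

Maximum total: $5308M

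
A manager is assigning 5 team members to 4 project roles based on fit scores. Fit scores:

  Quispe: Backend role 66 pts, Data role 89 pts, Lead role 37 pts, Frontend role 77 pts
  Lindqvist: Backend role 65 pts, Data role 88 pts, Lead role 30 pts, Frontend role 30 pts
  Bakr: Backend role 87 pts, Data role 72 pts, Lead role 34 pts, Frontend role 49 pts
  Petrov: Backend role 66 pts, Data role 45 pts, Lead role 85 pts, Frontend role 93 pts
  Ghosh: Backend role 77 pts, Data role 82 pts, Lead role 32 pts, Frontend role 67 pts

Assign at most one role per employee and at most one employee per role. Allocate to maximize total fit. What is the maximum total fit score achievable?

Optimal: Bakr→Backend role (87 pts), Lindqvist→Data role (88 pts), Petrov→Lead role (85 pts), Quispe→Frontend role (77 pts) — total 87+88+85+77 = 337 pts.
Column-greedy (each role in turn goes to its best remaining employee) gives 328 pts, worse by 9.
Next-best assignment: Bakr→Backend role, Ghosh→Data role, Petrov→Lead role, Quispe→Frontend role = 331 pts.

Maximum total: 337 pts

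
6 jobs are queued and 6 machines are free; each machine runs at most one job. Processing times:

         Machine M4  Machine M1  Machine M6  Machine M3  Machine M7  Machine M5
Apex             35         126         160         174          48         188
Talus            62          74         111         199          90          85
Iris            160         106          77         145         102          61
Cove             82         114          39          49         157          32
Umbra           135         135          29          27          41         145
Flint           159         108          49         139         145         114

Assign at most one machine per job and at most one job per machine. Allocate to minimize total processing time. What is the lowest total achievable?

Min total: 309 min

Optimal: Apex→Machine M4 (35 min), Talus→Machine M1 (74 min), Iris→Machine M5 (61 min), Cove→Machine M3 (49 min), Umbra→Machine M7 (41 min), Flint→Machine M6 (49 min) — total 35+74+61+49+41+49 = 309 min.
Min-entry greedy (repeatedly take the single cheapest remaining cell) gives 319 min, worse by 10.
Checked against all permutations: 309 min is optimal.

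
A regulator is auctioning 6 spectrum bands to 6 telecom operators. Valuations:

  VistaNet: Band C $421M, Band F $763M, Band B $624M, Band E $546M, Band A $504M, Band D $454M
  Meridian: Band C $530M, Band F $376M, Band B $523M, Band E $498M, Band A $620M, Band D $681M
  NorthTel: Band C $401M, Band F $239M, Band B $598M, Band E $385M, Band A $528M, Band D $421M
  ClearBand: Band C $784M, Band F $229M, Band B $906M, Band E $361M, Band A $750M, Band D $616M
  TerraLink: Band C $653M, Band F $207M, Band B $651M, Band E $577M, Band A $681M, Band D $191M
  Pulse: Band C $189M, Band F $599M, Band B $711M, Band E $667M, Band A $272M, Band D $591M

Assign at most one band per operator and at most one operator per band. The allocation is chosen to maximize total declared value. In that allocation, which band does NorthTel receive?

Optimal: VistaNet→Band F ($763M), Meridian→Band D ($681M), NorthTel→Band A ($528M), ClearBand→Band B ($906M), TerraLink→Band C ($653M), Pulse→Band E ($667M) — total 763+681+528+906+653+667 = $4198M.
Column-greedy (each band in turn goes to its best remaining operator) gives $3876M, worse by 322.
Checked against all permutations: $4198M is optimal.
NorthTel's own top band is Band B ($598M), but forcing NorthTel→Band B and reassigning the rest optimally gives only $4174M — worse by 24.

NorthTel receives Band A.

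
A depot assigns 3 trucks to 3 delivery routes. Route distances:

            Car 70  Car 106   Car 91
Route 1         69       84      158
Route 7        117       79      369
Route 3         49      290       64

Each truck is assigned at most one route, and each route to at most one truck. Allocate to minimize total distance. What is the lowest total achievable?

Min total: 212 km

Optimal: Car 70→Route 1 (69 km), Car 106→Route 7 (79 km), Car 91→Route 3 (64 km) — total 69+79+64 = 212 km.
Swapping Car 70↔Car 106 (Car 70→Route 7 117 km, Car 106→Route 1 84 km) adds 53.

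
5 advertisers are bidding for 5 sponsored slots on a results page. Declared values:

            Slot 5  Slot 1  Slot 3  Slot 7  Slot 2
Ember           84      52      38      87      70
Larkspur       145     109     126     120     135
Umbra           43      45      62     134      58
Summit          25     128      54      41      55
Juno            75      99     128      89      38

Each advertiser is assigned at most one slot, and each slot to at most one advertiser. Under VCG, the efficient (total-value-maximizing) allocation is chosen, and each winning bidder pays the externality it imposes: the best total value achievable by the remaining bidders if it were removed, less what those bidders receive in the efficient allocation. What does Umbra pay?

Umbra pays $13.

Efficient allocation: Ember→Slot 5 ($84), Larkspur→Slot 2 ($135), Umbra→Slot 7 ($134), Summit→Slot 1 ($128), Juno→Slot 3 ($128); total welfare W = $609.
Umbra receives Slot 7 at value $134, so the others get W − 134 = $475.
Without Umbra: best allocation of the remaining 4 bidders over all 5 slots is Ember→Slot 7 ($87), Larkspur→Slot 5 ($145), Summit→Slot 1 ($128), Juno→Slot 3 ($128), total $488.
VCG payment = (others' best without Umbra) − (others' welfare with Umbra) = 488 − 475 = $13.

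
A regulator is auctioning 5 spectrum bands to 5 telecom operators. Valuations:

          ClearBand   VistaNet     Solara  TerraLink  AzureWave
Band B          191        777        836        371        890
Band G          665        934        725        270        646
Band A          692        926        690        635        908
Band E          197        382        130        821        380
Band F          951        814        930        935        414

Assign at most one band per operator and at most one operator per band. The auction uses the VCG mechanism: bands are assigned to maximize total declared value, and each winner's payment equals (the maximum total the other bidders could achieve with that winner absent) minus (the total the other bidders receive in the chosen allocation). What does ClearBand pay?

ClearBand pays $114M.

Efficient allocation: ClearBand→Band F ($951M), VistaNet→Band G ($934M), Solara→Band B ($836M), TerraLink→Band E ($821M), AzureWave→Band A ($908M); total welfare W = $4450M.
ClearBand receives Band F at value $951M, so the others get W − 951 = $3499M.
Without ClearBand: best allocation of the remaining 4 bidders over all 5 bands is VistaNet→Band G ($934M), Solara→Band B ($836M), TerraLink→Band F ($935M), AzureWave→Band A ($908M), total $3613M.
VCG payment = (others' best without ClearBand) − (others' welfare with ClearBand) = 3613 − 3499 = $114M.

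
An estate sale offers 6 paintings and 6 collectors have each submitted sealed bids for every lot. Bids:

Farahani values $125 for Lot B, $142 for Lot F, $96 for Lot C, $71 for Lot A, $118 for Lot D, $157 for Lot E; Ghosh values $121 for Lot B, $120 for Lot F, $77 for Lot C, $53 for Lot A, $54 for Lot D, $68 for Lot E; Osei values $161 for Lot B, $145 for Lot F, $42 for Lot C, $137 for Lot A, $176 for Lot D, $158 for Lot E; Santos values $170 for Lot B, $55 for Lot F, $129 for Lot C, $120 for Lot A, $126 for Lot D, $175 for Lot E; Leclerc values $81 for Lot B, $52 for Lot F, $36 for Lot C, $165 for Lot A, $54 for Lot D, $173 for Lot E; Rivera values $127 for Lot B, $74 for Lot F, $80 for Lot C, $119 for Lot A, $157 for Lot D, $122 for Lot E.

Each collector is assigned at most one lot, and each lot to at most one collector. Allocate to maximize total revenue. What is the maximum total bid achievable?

Max total: $889

Optimal: Farahani→Lot E ($157), Ghosh→Lot F ($120), Osei→Lot B ($161), Santos→Lot C ($129), Leclerc→Lot A ($165), Rivera→Lot D ($157) — total 157+120+161+129+165+157 = $889.
Row-greedy (each collector in turn takes its best remaining lot) gives $822, worse by 67.
Next-best assignment: Farahani→Lot F, Ghosh→Lot C, Osei→Lot B, Santos→Lot E, Leclerc→Lot A, Rivera→Lot D = $877.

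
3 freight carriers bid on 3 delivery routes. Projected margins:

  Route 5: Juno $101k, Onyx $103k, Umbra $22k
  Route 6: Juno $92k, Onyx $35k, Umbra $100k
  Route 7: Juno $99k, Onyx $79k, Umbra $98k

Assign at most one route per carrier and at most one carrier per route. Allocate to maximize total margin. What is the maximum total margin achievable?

Max total: $302k

This is a one-to-one assignment (maximum-weight bipartite matching).
Optimal: Juno→Route 7 ($99k), Onyx→Route 5 ($103k), Umbra→Route 6 ($100k) — total 99+103+100 = $302k.
Row-greedy (each carrier in turn takes its best remaining route) gives $280k, worse by 22.
Next-best assignment: Juno→Route 6, Onyx→Route 5, Umbra→Route 7 = $293k.
Swapping Onyx↔Umbra (Onyx→Route 6 $35k, Umbra→Route 5 $22k) loses 146.
Every other assignment is strictly worse.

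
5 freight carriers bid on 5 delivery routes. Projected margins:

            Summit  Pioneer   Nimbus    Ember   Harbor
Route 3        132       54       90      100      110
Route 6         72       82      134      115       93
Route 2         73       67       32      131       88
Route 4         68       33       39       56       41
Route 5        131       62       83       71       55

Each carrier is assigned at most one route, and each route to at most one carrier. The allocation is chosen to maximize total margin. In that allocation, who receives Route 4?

Pioneer receives Route 4.

Treat this as an assignment problem: match each carrier to one route.
Optimal: Summit→Route 5 ($131k), Pioneer→Route 4 ($33k), Nimbus→Route 6 ($134k), Ember→Route 2 ($131k), Harbor→Route 3 ($110k) — total 131+33+134+131+110 = $539k.
Max-entry greedy (repeatedly take the single best remaining cell) gives $500k, worse by 39.
Pioneer's own top route is Route 6 ($82k), but forcing Pioneer→Route 6 and reassigning the rest optimally gives only $493k — worse by 46.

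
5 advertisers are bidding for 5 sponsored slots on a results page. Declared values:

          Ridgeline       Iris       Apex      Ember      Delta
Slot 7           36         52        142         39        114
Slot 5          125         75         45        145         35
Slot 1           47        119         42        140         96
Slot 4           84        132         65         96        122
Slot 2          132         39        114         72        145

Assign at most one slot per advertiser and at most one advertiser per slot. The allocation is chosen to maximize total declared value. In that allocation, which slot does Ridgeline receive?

Optimal: Ridgeline→Slot 5 ($125), Iris→Slot 4 ($132), Apex→Slot 7 ($142), Ember→Slot 1 ($140), Delta→Slot 2 ($145) — total 125+132+142+140+145 = $684.
Row-greedy (each advertiser in turn takes its best remaining slot) gives $647, worse by 37.
Every other assignment is strictly worse.
Ridgeline's own top slot is Slot 2 ($132), but forcing Ridgeline→Slot 2 and reassigning the rest optimally gives only $660 — worse by 24.

Ridgeline receives Slot 5.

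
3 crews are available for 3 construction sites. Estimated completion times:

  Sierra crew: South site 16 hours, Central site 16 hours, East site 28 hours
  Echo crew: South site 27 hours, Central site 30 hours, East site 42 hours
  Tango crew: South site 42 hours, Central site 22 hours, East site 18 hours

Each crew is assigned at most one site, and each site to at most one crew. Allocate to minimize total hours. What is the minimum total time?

Minimum total: 61 hours

This is a one-to-one assignment (minimum-cost bipartite matching).
Optimal: Sierra crew→Central site (16 hours), Echo crew→South site (27 hours), Tango crew→East site (18 hours) — total 16+27+18 = 61 hours.
Next-best assignment: Sierra crew→South site, Echo crew→Central site, Tango crew→East site = 64 hours.
Swapping Echo crew↔Sierra crew (Echo crew→Central site 30 hours, Sierra crew→South site 16 hours) adds 3.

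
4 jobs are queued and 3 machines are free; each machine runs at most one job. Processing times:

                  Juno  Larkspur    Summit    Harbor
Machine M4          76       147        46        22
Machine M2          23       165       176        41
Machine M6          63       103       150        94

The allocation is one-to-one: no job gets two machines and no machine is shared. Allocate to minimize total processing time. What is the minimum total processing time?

Minimum total: 148 min

Treat this as an assignment problem: match each job to one machine.
Optimal: Harbor→Machine M4 (22 min), Juno→Machine M2 (23 min), Larkspur→Machine M6 (103 min) — total 22+23+103 = 148 min.
Row-greedy (each job in turn takes its cheapest remaining machine) gives 172 min, worse by 24.
Swapping Larkspur↔Harbor (Larkspur→Machine M4 147 min, Harbor→Machine M6 94 min) adds 116.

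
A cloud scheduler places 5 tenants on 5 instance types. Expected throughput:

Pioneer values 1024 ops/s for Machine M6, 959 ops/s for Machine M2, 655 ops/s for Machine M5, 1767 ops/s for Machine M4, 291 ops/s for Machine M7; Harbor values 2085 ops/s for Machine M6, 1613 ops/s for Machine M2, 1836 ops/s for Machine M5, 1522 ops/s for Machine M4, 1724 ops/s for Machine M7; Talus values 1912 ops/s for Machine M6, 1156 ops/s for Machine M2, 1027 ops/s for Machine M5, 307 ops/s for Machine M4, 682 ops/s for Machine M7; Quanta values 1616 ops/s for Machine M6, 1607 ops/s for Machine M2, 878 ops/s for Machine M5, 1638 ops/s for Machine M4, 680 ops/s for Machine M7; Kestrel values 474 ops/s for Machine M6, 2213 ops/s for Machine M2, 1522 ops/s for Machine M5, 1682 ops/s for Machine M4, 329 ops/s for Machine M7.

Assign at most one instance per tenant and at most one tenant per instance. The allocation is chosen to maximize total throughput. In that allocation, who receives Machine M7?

Harbor receives Machine M7.

Treat this as an assignment problem: match each tenant to one instance.
Optimal: Pioneer→Machine M4 (1767 ops/s), Harbor→Machine M7 (1724 ops/s), Talus→Machine M6 (1912 ops/s), Quanta→Machine M2 (1607 ops/s), Kestrel→Machine M5 (1522 ops/s) — total 1767+1724+1912+1607+1522 = 8532 ops/s.
Column-greedy (each instance in turn goes to its best remaining tenant) gives 7772 ops/s, worse by 760.
Next-best assignment: Pioneer→Machine M4, Harbor→Machine M7, Talus→Machine M6, Quanta→Machine M5, Kestrel→Machine M2 = 8494 ops/s.
Every other assignment is strictly worse.
Harbor's own top instance is Machine M6 (2085 ops/s), but forcing Harbor→Machine M6 and reassigning the rest optimally gives only 7772 ops/s — worse by 760.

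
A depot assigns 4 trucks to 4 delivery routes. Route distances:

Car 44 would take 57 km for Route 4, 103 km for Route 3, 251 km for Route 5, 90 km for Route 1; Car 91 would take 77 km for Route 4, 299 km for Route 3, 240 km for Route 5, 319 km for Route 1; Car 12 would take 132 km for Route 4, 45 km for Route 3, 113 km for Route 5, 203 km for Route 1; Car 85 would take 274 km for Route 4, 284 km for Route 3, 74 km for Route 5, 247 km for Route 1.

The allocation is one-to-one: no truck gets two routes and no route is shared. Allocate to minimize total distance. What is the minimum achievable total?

Minimum total: 286 km

This is the linear assignment problem.
Optimal: Car 44→Route 1 (90 km), Car 91→Route 4 (77 km), Car 12→Route 3 (45 km), Car 85→Route 5 (74 km) — total 90+77+45+74 = 286 km.
Column-greedy (each route in turn goes to its cheapest remaining truck) gives 495 km, worse by 209.
Swapping Car 85↔Car 44 (Car 85→Route 1 247 km, Car 44→Route 5 251 km) adds 334.
No other one-to-one assignment undercuts 286 km.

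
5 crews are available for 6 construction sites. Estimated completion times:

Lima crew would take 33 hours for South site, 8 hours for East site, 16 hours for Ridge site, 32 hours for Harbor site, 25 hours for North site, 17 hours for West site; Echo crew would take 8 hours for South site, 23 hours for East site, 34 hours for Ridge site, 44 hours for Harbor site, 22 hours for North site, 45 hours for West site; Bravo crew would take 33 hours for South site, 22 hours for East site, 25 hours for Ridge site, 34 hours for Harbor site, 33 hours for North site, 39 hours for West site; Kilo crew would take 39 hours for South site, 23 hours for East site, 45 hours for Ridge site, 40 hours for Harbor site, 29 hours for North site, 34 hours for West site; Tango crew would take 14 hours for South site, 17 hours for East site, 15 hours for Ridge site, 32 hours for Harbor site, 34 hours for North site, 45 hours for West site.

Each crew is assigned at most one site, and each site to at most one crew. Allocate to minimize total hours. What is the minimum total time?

Minimum total: 91 hours

Optimal: Lima crew→West site (17 hours), Echo crew→South site (8 hours), Bravo crew→East site (22 hours), Kilo crew→North site (29 hours), Tango crew→Ridge site (15 hours) — total 17+8+22+29+15 = 91 hours.
Column-greedy (each site in turn goes to its cheapest remaining crew) gives 94 hours, worse by 3.
Next-best assignment: Lima crew→East site, Echo crew→South site, Bravo crew→Harbor site, Kilo crew→North site, Tango crew→Ridge site = 94 hours.
Every other assignment is strictly worse.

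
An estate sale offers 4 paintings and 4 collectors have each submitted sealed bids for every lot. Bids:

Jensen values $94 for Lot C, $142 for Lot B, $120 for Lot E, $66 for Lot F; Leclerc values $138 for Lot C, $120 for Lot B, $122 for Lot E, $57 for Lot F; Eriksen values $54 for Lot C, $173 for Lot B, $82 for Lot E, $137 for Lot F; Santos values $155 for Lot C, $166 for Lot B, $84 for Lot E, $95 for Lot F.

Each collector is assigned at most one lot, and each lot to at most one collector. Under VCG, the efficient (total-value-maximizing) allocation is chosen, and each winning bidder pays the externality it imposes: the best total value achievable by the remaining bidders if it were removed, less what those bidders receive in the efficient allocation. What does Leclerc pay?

Leclerc pays $25.

Efficient allocation: Jensen→Lot E ($120), Leclerc→Lot C ($138), Eriksen→Lot F ($137), Santos→Lot B ($166); total welfare W = $561.
Leclerc receives Lot C at value $138, so the others get W − 138 = $423.
Without Leclerc: best allocation of the remaining 3 bidders over all 4 lots is Jensen→Lot E ($120), Eriksen→Lot B ($173), Santos→Lot C ($155), total $448.
VCG payment = (others' best without Leclerc) − (others' welfare with Leclerc) = 448 − 423 = $25.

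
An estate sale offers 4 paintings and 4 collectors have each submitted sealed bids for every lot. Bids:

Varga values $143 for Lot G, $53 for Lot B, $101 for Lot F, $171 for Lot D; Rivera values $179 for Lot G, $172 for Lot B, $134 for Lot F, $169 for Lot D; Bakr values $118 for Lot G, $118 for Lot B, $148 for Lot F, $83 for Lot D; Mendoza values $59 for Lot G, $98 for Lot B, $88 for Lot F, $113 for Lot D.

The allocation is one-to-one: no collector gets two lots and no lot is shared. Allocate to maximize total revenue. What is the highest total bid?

Max total: $596

Optimal: Varga→Lot D ($171), Rivera→Lot G ($179), Bakr→Lot F ($148), Mendoza→Lot B ($98) — total 171+179+148+98 = $596.
Column-greedy (each lot in turn goes to its best remaining collector) gives $511, worse by 85.
Next-best assignment: Varga→Lot G, Rivera→Lot B, Bakr→Lot F, Mendoza→Lot D = $576.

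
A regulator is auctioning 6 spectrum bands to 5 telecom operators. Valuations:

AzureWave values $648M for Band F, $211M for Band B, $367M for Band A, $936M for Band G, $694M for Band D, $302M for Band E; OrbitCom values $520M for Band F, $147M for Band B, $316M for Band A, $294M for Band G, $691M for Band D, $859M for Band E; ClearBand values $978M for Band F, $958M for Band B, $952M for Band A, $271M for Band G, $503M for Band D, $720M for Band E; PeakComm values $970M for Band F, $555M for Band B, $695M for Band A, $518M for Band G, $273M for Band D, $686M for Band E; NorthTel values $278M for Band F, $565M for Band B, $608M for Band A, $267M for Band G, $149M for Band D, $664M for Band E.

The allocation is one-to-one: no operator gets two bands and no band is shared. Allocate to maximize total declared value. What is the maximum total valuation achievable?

Maximum total: $4331M

This is the linear assignment problem.
Optimal: AzureWave→Band G ($936M), OrbitCom→Band E ($859M), ClearBand→Band B ($958M), PeakComm→Band F ($970M), NorthTel→Band A ($608M) — total 936+859+958+970+608 = $4331M.
Swapping AzureWave↔ClearBand (AzureWave→Band B $211M, ClearBand→Band G $271M) loses 1412.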